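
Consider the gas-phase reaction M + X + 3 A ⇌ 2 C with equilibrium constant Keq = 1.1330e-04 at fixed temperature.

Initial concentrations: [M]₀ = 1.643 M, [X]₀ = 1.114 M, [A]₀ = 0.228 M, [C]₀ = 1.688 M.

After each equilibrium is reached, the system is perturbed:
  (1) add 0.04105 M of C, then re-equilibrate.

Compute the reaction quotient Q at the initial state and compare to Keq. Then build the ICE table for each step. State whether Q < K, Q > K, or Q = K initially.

Q₀ = 131.3 vs Keq = 1.1330e-04 ⇒ Q>K, reverse
Step 1:
                    M           X           A           C
  Initial       1.643       1.114       0.228       1.688
  Change       0.7955      0.7955       2.386      -1.591
  Equil         2.438       1.909       2.614     0.09709
  solve Keq expr → x = -0.7955; check Q = 1.1330e-04
Then add 0.04105 M of C.
Step 2:
                    M           X           A           C
  Initial       2.438       1.909       2.614      0.1381
  Change      0.01853     0.01853      0.0556    -0.03707
  Equil         2.457       1.928        2.67      0.1011
  solve Keq expr → x = -0.01853; check Q = 1.1330e-04

Q₀ = 131.3; Q > K (proceeds reverse)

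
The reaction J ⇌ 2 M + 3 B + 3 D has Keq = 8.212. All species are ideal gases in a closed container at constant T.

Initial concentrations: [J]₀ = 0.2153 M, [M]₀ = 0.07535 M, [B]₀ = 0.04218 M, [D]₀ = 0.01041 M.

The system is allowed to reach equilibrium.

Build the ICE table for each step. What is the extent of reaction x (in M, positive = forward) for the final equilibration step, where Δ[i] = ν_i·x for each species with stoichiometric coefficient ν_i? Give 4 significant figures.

x = 0.2127 M

Q₀ = 2.2325e-12 vs Keq = 8.212 ⇒ Q<K, forward
Step 1:
                  J         M         B         D
  I          0.2153   0.07535   0.04218   0.01041
  C         -0.2127    0.4254     0.638     0.638
  E         0.00262    0.5007    0.6802    0.6485
  solve Keq expr → x = 0.2127; check Q = 8.212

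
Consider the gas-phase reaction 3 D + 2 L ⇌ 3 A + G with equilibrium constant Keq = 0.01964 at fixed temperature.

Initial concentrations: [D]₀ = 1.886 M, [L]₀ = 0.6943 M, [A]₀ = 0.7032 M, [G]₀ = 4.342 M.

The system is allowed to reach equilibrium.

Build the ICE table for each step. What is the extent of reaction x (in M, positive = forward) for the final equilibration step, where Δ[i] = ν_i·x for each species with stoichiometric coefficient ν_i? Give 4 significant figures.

x = -0.1162 M

Q₀ = 0.4669 vs Keq = 0.01964 ⇒ Q>K, reverse
Step 1:
                  D         L         A         G
  init        1.886    0.6943    0.7032     4.342
  Δ          0.3487    0.2325   -0.3487   -0.1162
  eq          2.235    0.9268    0.3545     4.226
  solve Keq expr → x = -0.1162; check Q = 0.01964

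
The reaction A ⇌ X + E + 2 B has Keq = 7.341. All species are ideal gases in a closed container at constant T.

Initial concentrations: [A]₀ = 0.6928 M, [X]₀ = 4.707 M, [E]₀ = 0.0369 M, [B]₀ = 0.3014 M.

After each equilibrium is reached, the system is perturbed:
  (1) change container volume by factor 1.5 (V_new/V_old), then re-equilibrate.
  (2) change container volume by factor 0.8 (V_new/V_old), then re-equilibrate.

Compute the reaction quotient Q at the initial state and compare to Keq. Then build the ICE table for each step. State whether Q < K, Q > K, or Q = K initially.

Q₀ = 0.02277; Q < K (proceeds forward)

Q₀ = 0.02277 vs Keq = 7.341 ⇒ Q<K, forward
Step 1:
                    A           X           E           B
  Initial      0.6928       4.707      0.0369      0.3014
  Change      -0.3759      0.3759      0.3759      0.7517
  Equil        0.3169       5.083      0.4128       1.053
  solve Keq expr → x = 0.3759; check Q = 7.341
Then change container volume by factor 1.5 (V_new/V_old).
Step 2:
                    A           X           E           B
  Initial      0.2113       3.389      0.2752      0.7021
  Change     -0.08333     0.08333     0.08333      0.1667
  Equil         0.128       3.472      0.3585      0.8687
  solve Keq expr → x = 0.08333; check Q = 7.341
Then change container volume by factor 0.8 (V_new/V_old).
Step 3:
                    A           X           E           B
  Initial        0.16        4.34      0.4481       1.086
  Change      0.05644    -0.05644    -0.05644     -0.1129
  Equil        0.2164       4.283      0.3917       0.973
  solve Keq expr → x = -0.05644; check Q = 7.341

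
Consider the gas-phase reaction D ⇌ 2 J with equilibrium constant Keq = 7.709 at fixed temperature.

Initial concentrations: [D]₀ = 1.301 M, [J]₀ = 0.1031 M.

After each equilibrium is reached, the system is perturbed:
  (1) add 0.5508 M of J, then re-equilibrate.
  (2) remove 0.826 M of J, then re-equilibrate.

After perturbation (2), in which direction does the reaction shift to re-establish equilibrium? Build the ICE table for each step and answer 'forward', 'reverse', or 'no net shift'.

Q₀ = 0.00817 vs Keq = 7.709 ⇒ Q<K, forward
Step 1:
                   D          J
  I            1.301     0.1031
  C          -0.8651       1.73
  E           0.4359      1.833
  solve Keq expr → x = 0.8651; check Q = 7.709
Then add 0.5508 M of J.
Step 2:
                   D          J
  I           0.4359      2.384
  C           0.1392    -0.2784
  E           0.5751      2.106
  solve Keq expr → x = -0.1392; check Q = 7.709
Then remove 0.826 M of J.
Step 3:
                   D          J
  I           0.5751       1.28
  C          -0.2049     0.4098
  E           0.3702      1.689
  solve Keq expr → x = 0.2049; check Q = 7.709

Direction: forward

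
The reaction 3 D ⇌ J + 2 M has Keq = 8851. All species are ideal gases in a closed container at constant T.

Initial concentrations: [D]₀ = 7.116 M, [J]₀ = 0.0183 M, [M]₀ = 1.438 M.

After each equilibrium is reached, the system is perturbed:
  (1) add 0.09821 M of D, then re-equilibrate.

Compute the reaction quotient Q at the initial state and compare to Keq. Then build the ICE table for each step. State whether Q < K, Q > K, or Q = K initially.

Q₀ = 1.0502e-04; Q < K (proceeds forward)

Q₀ = 1.0502e-04 vs Keq = 8851 ⇒ Q<K, forward
Step 1:
                   D          J          M
  init         7.116     0.0183      1.438
  Δ           -6.904      2.301      4.602
  eq          0.2123       2.32       6.04
  solve Keq expr → x = 2.301; check Q = 8851
Then add 0.09821 M of D.
Step 2:
                   D          J          M
  init        0.3105       2.32       6.04
  Δ         -0.09574    0.03191    0.06383
  eq          0.2147      2.351      6.104
  solve Keq expr → x = 0.03191; check Q = 8851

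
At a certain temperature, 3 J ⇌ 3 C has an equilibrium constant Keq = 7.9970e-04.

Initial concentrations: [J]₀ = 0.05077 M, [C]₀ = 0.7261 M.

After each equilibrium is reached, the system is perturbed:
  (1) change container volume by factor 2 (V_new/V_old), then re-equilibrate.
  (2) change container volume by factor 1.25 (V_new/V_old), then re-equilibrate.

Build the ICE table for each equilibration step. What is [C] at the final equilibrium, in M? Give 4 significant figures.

[C]_eq = 0.02639 M

Q₀ = 2925 vs Keq = 7.9970e-04 ⇒ Q>K, reverse
Step 1:
                    J           C
  Initial     0.05077      0.7261
  Change       0.6601     -0.6601
  Equil        0.7109     0.06598
  solve Keq expr → x = -0.22; check Q = 7.9970e-04
Then change container volume by factor 2 (V_new/V_old).
Step 2:
                    J           C
  Initial      0.3554     0.03299
  Change            0           0
  Equil        0.3554     0.03299
  solve Keq expr → x = 0; check Q = 7.9970e-04
Then change container volume by factor 1.25 (V_new/V_old).
Step 3:
                    J           C
  Initial      0.2844     0.02639
  Change            0           0
  Equil        0.2844     0.02639
  solve Keq expr → x = 0; check Q = 7.9970e-04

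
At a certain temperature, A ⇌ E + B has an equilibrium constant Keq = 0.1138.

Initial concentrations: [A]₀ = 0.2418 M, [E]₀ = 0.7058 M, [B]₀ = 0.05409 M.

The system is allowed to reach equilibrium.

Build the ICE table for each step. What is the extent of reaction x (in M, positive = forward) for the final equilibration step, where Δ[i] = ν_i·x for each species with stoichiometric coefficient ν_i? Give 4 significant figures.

Q₀ = 0.1579 vs Keq = 0.1138 ⇒ Q>K, reverse
Step 1:
                    A           E           B
  Initial      0.2418      0.7058     0.05409
  Change      0.01238    -0.01238    -0.01238
  Equil        0.2542      0.6934     0.04171
  solve Keq expr → x = -0.01238; check Q = 0.1138

x = -0.01238 M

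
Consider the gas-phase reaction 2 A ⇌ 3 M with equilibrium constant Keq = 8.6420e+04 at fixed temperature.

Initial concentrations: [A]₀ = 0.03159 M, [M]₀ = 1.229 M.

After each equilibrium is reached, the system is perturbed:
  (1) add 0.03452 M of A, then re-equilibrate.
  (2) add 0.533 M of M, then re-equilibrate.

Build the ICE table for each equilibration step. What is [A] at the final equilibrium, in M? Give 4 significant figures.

[A]_eq = 0.008548 M

Q₀ = 1860 vs Keq = 8.6420e+04 ⇒ Q<K, forward
Step 1:
                    A           M
  I           0.03159       1.229
  C          -0.02673     0.04009
  E          0.004863       1.269
  solve Keq expr → x = 0.01336; check Q = 8.6420e+04
Then add 0.03452 M of A.
Step 2:
                    A           M
  I           0.03938       1.269
  C          -0.03422     0.05133
  E          0.005161        1.32
  solve Keq expr → x = 0.01711; check Q = 8.6420e+04
Then add 0.533 M of M.
Step 3:
                    A           M
  I          0.005161       1.853
  C          0.003387    -0.00508
  E          0.008548       1.848
  solve Keq expr → x = -0.001693; check Q = 8.6420e+04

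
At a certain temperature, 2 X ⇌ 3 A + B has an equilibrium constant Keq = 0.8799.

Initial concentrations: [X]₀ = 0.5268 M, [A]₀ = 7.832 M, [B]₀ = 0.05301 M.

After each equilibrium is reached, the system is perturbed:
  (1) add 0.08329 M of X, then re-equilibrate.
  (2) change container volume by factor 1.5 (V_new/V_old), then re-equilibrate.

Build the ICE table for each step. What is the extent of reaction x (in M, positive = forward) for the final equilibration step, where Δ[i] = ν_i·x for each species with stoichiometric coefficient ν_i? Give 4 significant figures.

x = 8.1453e-04 M

Q₀ = 91.77 vs Keq = 0.8799 ⇒ Q>K, reverse
Step 1:
                  X         A         B
  I          0.5268     7.832   0.05301
  C          0.1045   -0.1567  -0.05223
  E          0.6313     7.675 7.7549e-04
  solve Keq expr → x = -0.05223; check Q = 0.8799
Then add 0.08329 M of X.
Step 2:
                  X         A         B
  I          0.7146     7.675 7.7549e-04
  C       -4.3336e-04 6.5004e-04 2.1668e-04
  E          0.7141     7.676 9.9217e-04
  solve Keq expr → x = 2.1668e-04; check Q = 0.8799
Then change container volume by factor 1.5 (V_new/V_old).
Step 3:
                  X         A         B
  I          0.4761     5.117 6.6145e-04
  C       -0.001629  0.002444 8.1453e-04
  E          0.4745      5.12  0.001476
  solve Keq expr → x = 8.1453e-04; check Q = 0.8799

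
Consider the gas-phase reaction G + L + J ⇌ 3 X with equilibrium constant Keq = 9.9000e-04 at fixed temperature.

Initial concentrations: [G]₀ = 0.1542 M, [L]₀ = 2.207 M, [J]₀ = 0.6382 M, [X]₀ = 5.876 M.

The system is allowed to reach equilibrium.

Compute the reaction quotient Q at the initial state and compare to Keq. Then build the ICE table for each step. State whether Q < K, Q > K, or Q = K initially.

Q₀ = 934.1 vs Keq = 9.9000e-04 ⇒ Q>K, reverse
Step 1:
                  G         L         J         X
  Initial    0.1542     2.207    0.6382     5.876
  Change      1.868     1.868     1.868    -5.603
  Equil       2.022     4.075     2.506    0.2734
  solve Keq expr → x = -1.868; check Q = 9.9000e-04

Q₀ = 934.1; Q > K (proceeds reverse)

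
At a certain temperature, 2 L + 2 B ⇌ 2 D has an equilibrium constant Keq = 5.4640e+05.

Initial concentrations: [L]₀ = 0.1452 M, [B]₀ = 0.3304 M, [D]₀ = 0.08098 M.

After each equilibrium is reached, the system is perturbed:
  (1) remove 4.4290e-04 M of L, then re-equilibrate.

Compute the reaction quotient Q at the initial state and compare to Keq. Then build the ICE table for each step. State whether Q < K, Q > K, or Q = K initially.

Q₀ = 2.849; Q < K (proceeds forward)

Q₀ = 2.849 vs Keq = 5.4640e+05 ⇒ Q<K, forward
Step 1:
                    L           B           D
  init         0.1452      0.3304     0.08098
  Δ           -0.1436     -0.1436      0.1436
  eq         0.001626      0.1868      0.2246
  solve Keq expr → x = 0.07179; check Q = 5.4640e+05
Then remove 4.4290e-04 M of L.
Step 2:
                    L           B           D
  init       0.001183      0.1868      0.2246
  Δ        4.3596e-04  4.3596e-04 -4.3596e-04
  eq         0.001619      0.1873      0.2241
  solve Keq expr → x = -2.1798e-04; check Q = 5.4640e+05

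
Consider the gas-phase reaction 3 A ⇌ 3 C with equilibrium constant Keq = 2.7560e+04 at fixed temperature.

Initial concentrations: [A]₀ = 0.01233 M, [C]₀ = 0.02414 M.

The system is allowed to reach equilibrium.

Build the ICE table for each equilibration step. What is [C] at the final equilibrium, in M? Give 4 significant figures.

Q₀ = 7.505 vs Keq = 2.7560e+04 ⇒ Q<K, forward
Step 1:
                    A           C
  I           0.01233     0.02414
  C          -0.01116     0.01116
  E          0.001169      0.0353
  solve Keq expr → x = 0.00372; check Q = 2.7560e+04

[C]_eq = 0.0353 M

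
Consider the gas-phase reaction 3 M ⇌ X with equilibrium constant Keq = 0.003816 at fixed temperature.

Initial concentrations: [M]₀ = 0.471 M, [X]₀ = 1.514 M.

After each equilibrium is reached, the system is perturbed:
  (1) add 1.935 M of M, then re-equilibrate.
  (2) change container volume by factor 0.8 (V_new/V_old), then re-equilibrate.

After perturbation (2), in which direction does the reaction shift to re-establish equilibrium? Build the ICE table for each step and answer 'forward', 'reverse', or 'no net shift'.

Q₀ = 14.49 vs Keq = 0.003816 ⇒ Q>K, reverse
Step 1:
                   M          X
  init         0.471      1.514
  Δ            3.707     -1.236
  eq           4.178     0.2783
  solve Keq expr → x = -1.236; check Q = 0.003816
Then add 1.935 M of M.
Step 2:
                   M          X
  init         6.113     0.2783
  Δ          -0.8418     0.2806
  eq           5.271     0.5589
  solve Keq expr → x = 0.2806; check Q = 0.003816
Then change container volume by factor 0.8 (V_new/V_old).
Step 3:
                   M          X
  init         6.589     0.6986
  Δ           -0.495      0.165
  eq           6.094     0.8636
  solve Keq expr → x = 0.165; check Q = 0.003816

Direction: forward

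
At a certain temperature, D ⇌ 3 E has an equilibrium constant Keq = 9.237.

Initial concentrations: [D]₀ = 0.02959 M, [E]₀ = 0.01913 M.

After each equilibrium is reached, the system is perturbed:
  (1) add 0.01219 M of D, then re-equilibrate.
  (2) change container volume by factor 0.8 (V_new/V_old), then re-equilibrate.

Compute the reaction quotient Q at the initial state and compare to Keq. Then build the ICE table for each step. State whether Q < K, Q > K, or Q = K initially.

Q₀ = 2.3659e-04; Q < K (proceeds forward)

Q₀ = 2.3659e-04 vs Keq = 9.237 ⇒ Q<K, forward
Step 1:
                  D         E
  Initial   0.02959   0.01913
  Change   -0.02946   0.08837
  Equil   1.3448e-04    0.1075
  solve Keq expr → x = 0.02946; check Q = 9.237
Then add 0.01219 M of D.
Step 2:
                  D         E
  Initial   0.01232    0.1075
  Change     -0.012   0.03601
  Equil   3.1998e-04    0.1435
  solve Keq expr → x = 0.012; check Q = 9.237
Then change container volume by factor 0.8 (V_new/V_old).
Step 3:
                  D         E
  Initial 3.9997e-04    0.1794
  Change  2.1817e-04 -6.5450e-04
  Equil   6.1814e-04    0.1787
  solve Keq expr → x = -2.1817e-04; check Q = 9.237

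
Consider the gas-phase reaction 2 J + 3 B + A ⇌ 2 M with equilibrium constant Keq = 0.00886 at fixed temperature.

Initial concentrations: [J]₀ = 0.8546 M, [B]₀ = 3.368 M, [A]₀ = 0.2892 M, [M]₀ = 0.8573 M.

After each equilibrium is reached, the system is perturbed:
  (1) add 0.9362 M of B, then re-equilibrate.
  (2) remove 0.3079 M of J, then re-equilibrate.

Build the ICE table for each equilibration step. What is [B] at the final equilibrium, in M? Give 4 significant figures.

Q₀ = 0.09108 vs Keq = 0.00886 ⇒ Q>K, reverse
Step 1:
                  J         B         A         M
  init       0.8546     3.368    0.2892    0.8573
  Δ          0.3095    0.4643    0.1548   -0.3095
  eq          1.164     3.832     0.444    0.5478
  solve Keq expr → x = -0.1548; check Q = 0.00886
Then add 0.9362 M of B.
Step 2:
                  J         B         A         M
  init        1.164     4.769     0.444    0.5478
  Δ        -0.08965   -0.1345  -0.04483   0.08965
  eq          1.074     4.634    0.3991    0.6374
  solve Keq expr → x = 0.04483; check Q = 0.00886
Then remove 0.3079 M of J.
Step 3:
                  J         B         A         M
  init       0.7666     4.634    0.3991    0.6374
  Δ         0.08452    0.1268   0.04226  -0.08452
  eq         0.8511     4.761    0.4414    0.5529
  solve Keq expr → x = -0.04226; check Q = 0.00886

[B]_eq = 4.761 M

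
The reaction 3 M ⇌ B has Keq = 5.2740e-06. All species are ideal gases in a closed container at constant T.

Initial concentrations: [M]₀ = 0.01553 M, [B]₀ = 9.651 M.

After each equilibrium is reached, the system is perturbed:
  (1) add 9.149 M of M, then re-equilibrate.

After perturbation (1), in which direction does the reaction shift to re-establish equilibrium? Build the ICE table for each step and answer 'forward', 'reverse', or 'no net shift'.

Q₀ = 2.5767e+06 vs Keq = 5.2740e-06 ⇒ Q>K, reverse
Step 1:
                    M           B
  init        0.01553       9.651
  Δ             28.58      -9.528
  eq             28.6      0.1234
  solve Keq expr → x = -9.528; check Q = 5.2740e-06
Then add 9.149 M of M.
Step 2:
                    M           B
  init          37.75      0.1234
  Δ           -0.4508      0.1503
  eq             37.3      0.2736
  solve Keq expr → x = 0.1503; check Q = 5.2740e-06

Direction: forward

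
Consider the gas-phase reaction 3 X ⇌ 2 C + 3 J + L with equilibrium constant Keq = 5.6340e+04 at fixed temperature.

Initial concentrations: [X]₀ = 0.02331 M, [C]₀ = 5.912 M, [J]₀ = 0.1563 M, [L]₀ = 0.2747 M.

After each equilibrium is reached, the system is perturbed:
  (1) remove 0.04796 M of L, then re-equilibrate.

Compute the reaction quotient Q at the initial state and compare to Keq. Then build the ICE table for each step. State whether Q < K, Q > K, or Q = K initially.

Q₀ = 2895; Q < K (proceeds forward)

Q₀ = 2895 vs Keq = 5.6340e+04 ⇒ Q<K, forward
Step 1:
                   X          C          J          L
  Initial    0.02331      5.912     0.1563     0.2747
  Change    -0.01382   0.009211    0.01382   0.004605
  Equil     0.009494      5.921     0.1701     0.2793
  solve Keq expr → x = 0.004605; check Q = 5.6340e+04
Then remove 0.04796 M of L.
Step 2:
                   X          C          J          L
  Initial   0.009494      5.921     0.1701     0.2313
  Change  -5.4650e-04 3.6433e-04 5.4650e-04 1.8217e-04
  Equil     0.008947      5.922     0.1707     0.2315
  solve Keq expr → x = 1.8217e-04; check Q = 5.6340e+04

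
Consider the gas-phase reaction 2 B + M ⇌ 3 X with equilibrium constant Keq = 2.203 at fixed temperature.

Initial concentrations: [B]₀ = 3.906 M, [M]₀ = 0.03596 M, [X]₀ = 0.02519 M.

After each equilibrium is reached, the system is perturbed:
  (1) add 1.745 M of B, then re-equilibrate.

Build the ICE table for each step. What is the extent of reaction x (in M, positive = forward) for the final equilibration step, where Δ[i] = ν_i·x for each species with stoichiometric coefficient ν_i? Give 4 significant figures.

x = 3.8117e-05 M

Q₀ = 2.9134e-05 vs Keq = 2.203 ⇒ Q<K, forward
Step 1:
                    B           M           X
  I             3.906     0.03596     0.02519
  C          -0.07178    -0.03589      0.1077
  E             3.834  7.2401e-05      0.1329
  solve Keq expr → x = 0.03589; check Q = 2.203
Then add 1.745 M of B.
Step 2:
                    B           M           X
  I             5.579  7.2401e-05      0.1329
  C       -7.6235e-05 -3.8117e-05  1.1435e-04
  E             5.579  3.4283e-05       0.133
  solve Keq expr → x = 3.8117e-05; check Q = 2.203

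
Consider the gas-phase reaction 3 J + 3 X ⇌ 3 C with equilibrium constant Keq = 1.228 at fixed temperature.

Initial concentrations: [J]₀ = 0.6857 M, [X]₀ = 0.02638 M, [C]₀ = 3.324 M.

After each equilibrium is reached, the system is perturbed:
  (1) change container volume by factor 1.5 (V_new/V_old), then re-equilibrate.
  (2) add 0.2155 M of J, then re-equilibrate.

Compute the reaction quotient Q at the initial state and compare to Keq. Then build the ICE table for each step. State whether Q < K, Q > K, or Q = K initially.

Q₀ = 6.2052e+06; Q > K (proceeds reverse)

Q₀ = 6.2052e+06 vs Keq = 1.228 ⇒ Q>K, reverse
Step 1:
                   J          X          C
  I           0.6857    0.02638      3.324
  C            1.117      1.117     -1.117
  E            1.803      1.143      2.207
  solve Keq expr → x = -0.3723; check Q = 1.228
Then change container volume by factor 1.5 (V_new/V_old).
Step 2:
                   J          X          C
  I            1.202     0.7622      1.471
  C           0.1503     0.1503    -0.1503
  E            1.352     0.9125      1.321
  solve Keq expr → x = -0.05009; check Q = 1.228
Then add 0.2155 M of J.
Step 3:
                   J          X          C
  I            1.568     0.9125      1.321
  C         -0.05861   -0.05861    0.05861
  E            1.509     0.8539       1.38
  solve Keq expr → x = 0.01954; check Q = 1.228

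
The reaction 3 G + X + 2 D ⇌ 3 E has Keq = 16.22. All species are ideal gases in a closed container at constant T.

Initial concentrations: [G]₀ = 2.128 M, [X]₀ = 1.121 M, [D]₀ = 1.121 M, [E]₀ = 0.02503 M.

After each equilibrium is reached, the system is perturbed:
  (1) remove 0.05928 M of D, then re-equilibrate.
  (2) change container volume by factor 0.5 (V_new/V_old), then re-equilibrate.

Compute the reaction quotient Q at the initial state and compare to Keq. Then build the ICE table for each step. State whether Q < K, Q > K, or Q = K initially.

Q₀ = 1.1552e-06 vs Keq = 16.22 ⇒ Q<K, forward
Step 1:
                    G           X           D           E
  init          2.128       1.121       1.121     0.02503
  Δ            -1.135     -0.3784     -0.7569       1.135
  eq           0.9927      0.7426      0.3641        1.16
  solve Keq expr → x = 0.3784; check Q = 16.22
Then remove 0.05928 M of D.
Step 2:
                    G           X           D           E
  init         0.9927      0.7426      0.3049        1.16
  Δ           0.03465     0.01155      0.0231    -0.03465
  eq            1.027      0.7541      0.3279       1.126
  solve Keq expr → x = -0.01155; check Q = 16.22
Then change container volume by factor 0.5 (V_new/V_old).
Step 3:
                    G           X           D           E
  init          2.055       1.508      0.6559       2.251
  Δ           -0.3698     -0.1233     -0.2465      0.3698
  eq            1.685       1.385      0.4094       2.621
  solve Keq expr → x = 0.1233; check Q = 16.22

Q₀ = 1.1552e-06; Q < K (proceeds forward)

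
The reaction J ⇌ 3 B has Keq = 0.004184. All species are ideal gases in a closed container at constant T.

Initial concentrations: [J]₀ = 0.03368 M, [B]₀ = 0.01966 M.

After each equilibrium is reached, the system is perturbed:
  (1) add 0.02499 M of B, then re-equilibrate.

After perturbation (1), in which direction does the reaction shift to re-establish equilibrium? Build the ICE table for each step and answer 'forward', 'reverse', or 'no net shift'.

Q₀ = 2.2562e-04 vs Keq = 0.004184 ⇒ Q<K, forward
Step 1:
                   J          B
  I          0.03368    0.01966
  C         -0.00907    0.02721
  E          0.02461    0.04687
  solve Keq expr → x = 0.00907; check Q = 0.004184
Then add 0.02499 M of B.
Step 2:
                   J          B
  I          0.02461    0.07186
  C         0.006975   -0.02092
  E          0.03158    0.05094
  solve Keq expr → x = -0.006975; check Q = 0.004184

Direction: reverse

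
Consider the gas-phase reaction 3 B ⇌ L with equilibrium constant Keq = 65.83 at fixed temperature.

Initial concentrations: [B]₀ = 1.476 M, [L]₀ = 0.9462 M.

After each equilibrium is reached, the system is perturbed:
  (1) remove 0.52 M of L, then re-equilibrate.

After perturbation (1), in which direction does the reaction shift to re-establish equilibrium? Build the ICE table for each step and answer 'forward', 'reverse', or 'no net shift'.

Direction: forward

Q₀ = 0.2943 vs Keq = 65.83 ⇒ Q<K, forward
Step 1:
                   B          L
  Initial      1.476     0.9462
  Change      -1.202     0.4008
  Equil       0.2735      1.347
  solve Keq expr → x = 0.4008; check Q = 65.83
Then remove 0.52 M of L.
Step 2:
                   B          L
  Initial     0.2735      0.827
  Change    -0.03981    0.01327
  Equil       0.2337     0.8403
  solve Keq expr → x = 0.01327; check Q = 65.83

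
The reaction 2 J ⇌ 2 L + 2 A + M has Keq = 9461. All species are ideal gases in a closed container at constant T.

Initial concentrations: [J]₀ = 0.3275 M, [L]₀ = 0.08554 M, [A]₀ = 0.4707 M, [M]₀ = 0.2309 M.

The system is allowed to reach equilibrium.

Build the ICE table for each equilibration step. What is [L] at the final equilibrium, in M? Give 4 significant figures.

[L]_eq = 0.4109 M

Q₀ = 0.00349 vs Keq = 9461 ⇒ Q<K, forward
Step 1:
                    J           L           A           M
  Initial      0.3275     0.08554      0.4707      0.2309
  Change      -0.3254      0.3254      0.3254      0.1627
  Equil       0.00211      0.4109      0.7961      0.3936
  solve Keq expr → x = 0.1627; check Q = 9461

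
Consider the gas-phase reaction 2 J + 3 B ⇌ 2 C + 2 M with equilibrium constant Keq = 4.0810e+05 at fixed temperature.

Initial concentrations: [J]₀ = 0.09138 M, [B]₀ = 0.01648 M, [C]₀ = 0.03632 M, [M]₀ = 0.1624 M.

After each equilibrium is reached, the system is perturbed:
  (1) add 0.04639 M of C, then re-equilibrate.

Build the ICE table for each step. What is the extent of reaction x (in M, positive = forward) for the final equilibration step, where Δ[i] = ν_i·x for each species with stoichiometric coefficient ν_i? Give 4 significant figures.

Q₀ = 930.9 vs Keq = 4.0810e+05 ⇒ Q<K, forward
Step 1:
                   J          B          C          M
  init       0.09138    0.01648    0.03632     0.1624
  Δ        -0.009119   -0.01368   0.009119   0.009119
  eq         0.08226   0.002802    0.04544     0.1715
  solve Keq expr → x = 0.004559; check Q = 4.0810e+05
Then add 0.04639 M of C.
Step 2:
                   J          B          C          M
  init       0.08226   0.002802    0.09183     0.1715
  Δ         0.001058   0.001586  -0.001058  -0.001058
  eq         0.08332   0.004388    0.09077     0.1705
  solve Keq expr → x = -5.2883e-04; check Q = 4.0810e+05

x = -5.2883e-04 M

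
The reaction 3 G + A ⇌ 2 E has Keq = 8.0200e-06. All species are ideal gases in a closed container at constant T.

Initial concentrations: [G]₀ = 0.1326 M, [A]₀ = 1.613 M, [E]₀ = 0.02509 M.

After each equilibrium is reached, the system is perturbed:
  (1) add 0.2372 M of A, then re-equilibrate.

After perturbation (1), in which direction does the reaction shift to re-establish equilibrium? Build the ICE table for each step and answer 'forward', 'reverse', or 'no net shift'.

Direction: forward

Q₀ = 0.1674 vs Keq = 8.0200e-06 ⇒ Q>K, reverse
Step 1:
                  G         A         E
  init       0.1326     1.613   0.02509
  Δ         0.03726   0.01242  -0.02484
  eq         0.1699     1.625 2.5275e-04
  solve Keq expr → x = -0.01242; check Q = 8.0200e-06
Then add 0.2372 M of A.
Step 2:
                  G         A         E
  init       0.1699     1.863 2.5275e-04
  Δ       -2.6625e-05 -8.8750e-06 1.7750e-05
  eq         0.1698     1.863 2.7050e-04
  solve Keq expr → x = 8.8750e-06; check Q = 8.0200e-06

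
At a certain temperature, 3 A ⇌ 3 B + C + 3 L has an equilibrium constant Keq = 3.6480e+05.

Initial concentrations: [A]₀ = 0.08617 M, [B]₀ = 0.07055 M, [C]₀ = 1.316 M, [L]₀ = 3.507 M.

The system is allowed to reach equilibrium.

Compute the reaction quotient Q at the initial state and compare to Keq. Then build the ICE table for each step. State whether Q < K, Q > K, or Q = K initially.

Q₀ = 31.15 vs Keq = 3.6480e+05 ⇒ Q<K, forward
Step 1:
                  A         B         C         L
  Initial   0.08617   0.07055     1.316     3.507
  Change   -0.07795   0.07795   0.02598   0.07795
  Equil    0.008218    0.1485     1.342     3.585
  solve Keq expr → x = 0.02598; check Q = 3.6480e+05

Q₀ = 31.15; Q < K (proceeds forward)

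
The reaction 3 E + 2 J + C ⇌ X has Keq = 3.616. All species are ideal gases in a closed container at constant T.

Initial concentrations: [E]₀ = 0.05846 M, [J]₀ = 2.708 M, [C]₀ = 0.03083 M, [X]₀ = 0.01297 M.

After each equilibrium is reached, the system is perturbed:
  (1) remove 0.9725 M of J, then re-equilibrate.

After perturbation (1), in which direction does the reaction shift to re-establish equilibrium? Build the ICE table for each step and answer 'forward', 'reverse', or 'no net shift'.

Q₀ = 287.1 vs Keq = 3.616 ⇒ Q>K, reverse
Step 1:
                   E          J          C          X
  init       0.05846      2.708    0.03083    0.01297
  Δ          0.03599    0.02399      0.012     -0.012
  eq         0.09445      2.732    0.04283 9.7383e-04
  solve Keq expr → x = -0.012; check Q = 3.616
Then remove 0.9725 M of J.
Step 2:
                   E          J          C          X
  init       0.09445      1.759    0.04283 9.7383e-04
  Δ         0.001628   0.001085 5.4273e-04 -5.4273e-04
  eq         0.09608      1.761    0.04337 4.3109e-04
  solve Keq expr → x = -5.4273e-04; check Q = 3.616

Direction: reverse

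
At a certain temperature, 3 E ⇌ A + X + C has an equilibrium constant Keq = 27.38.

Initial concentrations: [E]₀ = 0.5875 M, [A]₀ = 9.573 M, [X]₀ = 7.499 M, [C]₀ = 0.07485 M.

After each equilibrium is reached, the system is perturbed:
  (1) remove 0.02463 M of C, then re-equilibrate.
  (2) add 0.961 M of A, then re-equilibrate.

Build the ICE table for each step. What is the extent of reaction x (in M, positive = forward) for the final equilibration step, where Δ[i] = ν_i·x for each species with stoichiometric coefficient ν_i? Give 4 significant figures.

Q₀ = 26.5 vs Keq = 27.38 ⇒ Q<K, forward
Step 1:
                    E           A           X           C
  Initial      0.5875       9.573       7.499     0.07485
  Change    -0.003402    0.001134    0.001134    0.001134
  Equil        0.5841       9.574         7.5     0.07598
  solve Keq expr → x = 0.001134; check Q = 27.38
Then remove 0.02463 M of C.
Step 2:
                    E           A           X           C
  Initial      0.5841       9.574         7.5     0.05135
  Change      -0.0349     0.01163     0.01163     0.01163
  Equil        0.5492       9.586       7.512     0.06299
  solve Keq expr → x = 0.01163; check Q = 27.38
Then add 0.961 M of A.
Step 3:
                    E           A           X           C
  Initial      0.5492       10.55       7.512     0.06299
  Change     0.008754   -0.002918   -0.002918   -0.002918
  Equil         0.558       10.54       7.509     0.06007
  solve Keq expr → x = -0.002918; check Q = 27.38

x = -0.002918 M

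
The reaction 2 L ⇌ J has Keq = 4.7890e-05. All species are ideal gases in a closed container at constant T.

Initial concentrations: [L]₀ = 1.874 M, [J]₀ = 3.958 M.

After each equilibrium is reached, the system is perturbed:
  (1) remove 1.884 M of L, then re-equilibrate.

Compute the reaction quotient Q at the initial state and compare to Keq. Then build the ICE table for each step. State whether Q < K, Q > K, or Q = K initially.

Q₀ = 1.127; Q > K (proceeds reverse)

Q₀ = 1.127 vs Keq = 4.7890e-05 ⇒ Q>K, reverse
Step 1:
                    L           J
  Initial       1.874       3.958
  Change        7.907      -3.953
  Equil         9.781    0.004581
  solve Keq expr → x = -3.953; check Q = 4.7890e-05
Then remove 1.884 M of L.
Step 2:
                    L           J
  Initial       7.897    0.004581
  Change     0.003185   -0.001593
  Equil           7.9    0.002989
  solve Keq expr → x = -0.001593; check Q = 4.7890e-05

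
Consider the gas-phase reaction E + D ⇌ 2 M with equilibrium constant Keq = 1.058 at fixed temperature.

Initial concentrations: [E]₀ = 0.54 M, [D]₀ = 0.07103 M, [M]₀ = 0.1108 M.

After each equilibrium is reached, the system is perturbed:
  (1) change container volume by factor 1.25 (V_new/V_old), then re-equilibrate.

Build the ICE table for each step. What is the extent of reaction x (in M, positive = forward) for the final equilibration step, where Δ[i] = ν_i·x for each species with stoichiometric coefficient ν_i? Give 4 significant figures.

Q₀ = 0.3201 vs Keq = 1.058 ⇒ Q<K, forward
Step 1:
                   E          D          M
  Initial       0.54    0.07103     0.1108
  Change    -0.02437   -0.02437    0.04874
  Equil       0.5156    0.04666     0.1595
  solve Keq expr → x = 0.02437; check Q = 1.058
Then change container volume by factor 1.25 (V_new/V_old).
Step 2:
                   E          D          M
  Initial     0.4125    0.03733     0.1276
  Change           0          0          0
  Equil       0.4125    0.03733     0.1276
  solve Keq expr → x = 0; check Q = 1.058

x = 0 M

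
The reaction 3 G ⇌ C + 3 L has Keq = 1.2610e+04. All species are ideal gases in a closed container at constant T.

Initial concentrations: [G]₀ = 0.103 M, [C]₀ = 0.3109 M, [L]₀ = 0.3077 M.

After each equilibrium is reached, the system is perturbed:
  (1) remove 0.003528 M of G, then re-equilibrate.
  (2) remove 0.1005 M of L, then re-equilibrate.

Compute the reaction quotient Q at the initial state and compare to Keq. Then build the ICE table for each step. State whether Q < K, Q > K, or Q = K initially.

Q₀ = 8.289; Q < K (proceeds forward)

Q₀ = 8.289 vs Keq = 1.2610e+04 ⇒ Q<K, forward
Step 1:
                  G         C         L
  init        0.103    0.3109    0.3077
  Δ        -0.09103   0.03034   0.09103
  eq        0.01197    0.3412    0.3987
  solve Keq expr → x = 0.03034; check Q = 1.2610e+04
Then remove 0.003528 M of G.
Step 2:
                  G         C         L
  init     0.008443    0.3412    0.3987
  Δ        0.003412 -0.001137 -0.003412
  eq        0.01186    0.3401    0.3953
  solve Keq expr → x = -0.001137; check Q = 1.2610e+04
Then remove 0.1005 M of L.
Step 3:
                  G         C         L
  init      0.01186    0.3401    0.2948
  Δ       -0.002918 9.7264e-04  0.002918
  eq       0.008937    0.3411    0.2977
  solve Keq expr → x = 9.7264e-04; check Q = 1.2610e+04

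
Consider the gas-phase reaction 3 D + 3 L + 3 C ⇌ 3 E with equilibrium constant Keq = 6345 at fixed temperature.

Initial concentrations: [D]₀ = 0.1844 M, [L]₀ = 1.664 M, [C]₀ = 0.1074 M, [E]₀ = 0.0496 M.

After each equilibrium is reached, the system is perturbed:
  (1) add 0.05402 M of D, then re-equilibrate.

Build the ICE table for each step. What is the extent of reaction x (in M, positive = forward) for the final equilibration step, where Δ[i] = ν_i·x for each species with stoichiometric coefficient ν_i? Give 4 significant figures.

x = 0.002813 M

Q₀ = 3.409 vs Keq = 6345 ⇒ Q<K, forward
Step 1:
                    D           L           C           E
  I            0.1844       1.664      0.1074      0.0496
  C          -0.07121    -0.07121    -0.07121     0.07121
  E            0.1132       1.593     0.03619      0.1208
  solve Keq expr → x = 0.02374; check Q = 6345
Then add 0.05402 M of D.
Step 2:
                    D           L           C           E
  I            0.1672       1.593     0.03619      0.1208
  C          -0.00844    -0.00844    -0.00844     0.00844
  E            0.1588       1.584     0.02775      0.1292
  solve Keq expr → x = 0.002813; check Q = 6345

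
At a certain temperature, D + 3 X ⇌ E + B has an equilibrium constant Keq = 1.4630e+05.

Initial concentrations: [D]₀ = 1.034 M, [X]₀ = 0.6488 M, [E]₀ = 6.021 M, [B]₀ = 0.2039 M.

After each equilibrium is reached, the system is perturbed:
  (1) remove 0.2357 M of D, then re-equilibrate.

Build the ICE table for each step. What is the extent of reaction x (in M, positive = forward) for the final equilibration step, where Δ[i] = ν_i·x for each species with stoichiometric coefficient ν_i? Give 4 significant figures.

x = -0.001075 M

Q₀ = 4.347 vs Keq = 1.4630e+05 ⇒ Q<K, forward
Step 1:
                    D           X           E           B
  Initial       1.034      0.6488       6.021      0.2039
  Change       -0.207     -0.6211       0.207       0.207
  Equil         0.827     0.02766       6.228      0.4109
  solve Keq expr → x = 0.207; check Q = 1.4630e+05
Then remove 0.2357 M of D.
Step 2:
                    D           X           E           B
  Initial      0.5913     0.02766       6.228      0.4109
  Change     0.001075    0.003225   -0.001075   -0.001075
  Equil        0.5923     0.03088       6.227      0.4099
  solve Keq expr → x = -0.001075; check Q = 1.4630e+05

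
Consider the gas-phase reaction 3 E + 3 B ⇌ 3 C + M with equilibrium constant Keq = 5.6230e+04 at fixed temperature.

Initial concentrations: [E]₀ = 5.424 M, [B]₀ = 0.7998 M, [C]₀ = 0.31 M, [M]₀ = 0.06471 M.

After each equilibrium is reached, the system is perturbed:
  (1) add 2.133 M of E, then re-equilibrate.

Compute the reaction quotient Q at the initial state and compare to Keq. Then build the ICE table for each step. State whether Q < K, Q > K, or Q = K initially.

Q₀ = 2.3613e-05 vs Keq = 5.6230e+04 ⇒ Q<K, forward
Step 1:
                    E           B           C           M
  I             5.424      0.7998        0.31     0.06471
  C           -0.7955     -0.7955      0.7955      0.2652
  E             4.629    0.004308       1.105      0.3299
  solve Keq expr → x = 0.2652; check Q = 5.6230e+04
Then add 2.133 M of E.
Step 2:
                    E           B           C           M
  I             6.762    0.004308       1.105      0.3299
  C         -0.001353   -0.001353    0.001353  4.5112e-04
  E              6.76    0.002954       1.107      0.3303
  solve Keq expr → x = 4.5112e-04; check Q = 5.6230e+04

Q₀ = 2.3613e-05; Q < K (proceeds forward)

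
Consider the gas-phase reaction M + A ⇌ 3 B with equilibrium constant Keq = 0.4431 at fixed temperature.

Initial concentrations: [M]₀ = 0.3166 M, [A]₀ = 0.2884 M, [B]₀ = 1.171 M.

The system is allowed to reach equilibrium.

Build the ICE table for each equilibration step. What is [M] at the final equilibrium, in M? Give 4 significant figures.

[M]_eq = 0.5412 M

Q₀ = 17.59 vs Keq = 0.4431 ⇒ Q>K, reverse
Step 1:
                    M           A           B
  Initial      0.3166      0.2884       1.171
  Change       0.2246      0.2246     -0.6737
  Equil        0.5412       0.513      0.4973
  solve Keq expr → x = -0.2246; check Q = 0.4431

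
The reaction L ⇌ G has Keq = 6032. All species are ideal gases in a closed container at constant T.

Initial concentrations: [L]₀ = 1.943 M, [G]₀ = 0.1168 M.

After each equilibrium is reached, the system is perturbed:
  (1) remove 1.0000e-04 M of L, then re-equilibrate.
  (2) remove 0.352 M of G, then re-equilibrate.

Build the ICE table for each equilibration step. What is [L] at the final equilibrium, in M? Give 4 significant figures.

[L]_eq = 2.8306e-04 M

Q₀ = 0.06011 vs Keq = 6032 ⇒ Q<K, forward
Step 1:
                   L          G
  Initial      1.943     0.1168
  Change      -1.943      1.943
  Equil   3.4142e-04      2.059
  solve Keq expr → x = 1.943; check Q = 6032
Then remove 1.0000e-04 M of L.
Step 2:
                   L          G
  Initial 2.4142e-04      2.059
  Change  9.9983e-05 -9.9983e-05
  Equil   3.4141e-04      2.059
  solve Keq expr → x = -9.9983e-05; check Q = 6032
Then remove 0.352 M of G.
Step 3:
                   L          G
  Initial 3.4141e-04      1.707
  Change  -5.8346e-05 5.8346e-05
  Equil   2.8306e-04      1.707
  solve Keq expr → x = 5.8346e-05; check Q = 6032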